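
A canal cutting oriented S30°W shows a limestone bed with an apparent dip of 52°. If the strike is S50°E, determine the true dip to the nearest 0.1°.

52.4°

β = acute angle between strike S50°E and section S30°W = 80°.
tan(true dip) = tan 52° / sin 80° = 1.2997
true dip = arctan 1.2997 = 52.42°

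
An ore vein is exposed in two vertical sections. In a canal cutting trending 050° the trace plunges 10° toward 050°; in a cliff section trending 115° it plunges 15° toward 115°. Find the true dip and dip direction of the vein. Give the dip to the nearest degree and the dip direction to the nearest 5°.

true dip 15°, dip direction 100°

Represent each trace as a vector plunging at its apparent dip toward its trend (east-north-up frame): v₁ = (0.754, 0.633, -0.174), v₂ = (0.875, -0.408, -0.259).
n = v₁ × v₂ = (0.235, -0.043, 0.862) (taken with n_z > 0).
True dip = arccos(n_z / |n|) = arccos(0.9637) = 15.5°.
Dip direction = atan2(0.235, -0.043) = 100° (azimuth of n's horizontal projection).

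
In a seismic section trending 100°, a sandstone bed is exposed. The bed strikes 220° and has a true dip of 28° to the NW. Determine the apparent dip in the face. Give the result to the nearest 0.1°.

The section lies 60° from the strike.
tan α = tan 28° × sin 60° = 0.5317 × 0.8660 = 0.4605
α = arctan(0.4605) = 24.72°

24.7°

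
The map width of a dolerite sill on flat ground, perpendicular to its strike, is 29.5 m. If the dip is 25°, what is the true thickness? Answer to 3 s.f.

True thickness t = w · sin(dip) = 29.5 × sin 25°
t = 29.5 × 0.4226 = 12.467 m

12.5 m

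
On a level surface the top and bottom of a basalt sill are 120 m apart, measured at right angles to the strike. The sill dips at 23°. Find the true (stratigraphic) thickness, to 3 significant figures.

True thickness t = w · sin(dip) = 120 × sin 23°
t = 120 × 0.3907 = 46.888 m

46.9 m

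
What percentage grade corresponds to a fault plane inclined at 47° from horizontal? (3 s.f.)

grade % = 100 × tan 47° = 100 × 1.0724

107%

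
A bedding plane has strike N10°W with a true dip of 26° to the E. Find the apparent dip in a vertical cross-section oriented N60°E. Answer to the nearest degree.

Angle between strike (N10°W) and section (N60°E): β = 70°.
tan(apparent dip) = tan 26° · sin 70° = 0.4583
α = arctan(0.4583) = 24.62°

25°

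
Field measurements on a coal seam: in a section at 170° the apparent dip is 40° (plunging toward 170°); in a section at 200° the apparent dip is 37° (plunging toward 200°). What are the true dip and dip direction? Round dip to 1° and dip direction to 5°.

true dip 40°, dip direction 175°

Represent each trace as a vector plunging at its apparent dip toward its trend (east-north-up frame): v₁ = (0.133, -0.754, -0.643), v₂ = (-0.273, -0.750, -0.602).
n = v₁ × v₂ = (0.028, -0.256, 0.306) (taken with n_z > 0).
True dip = arccos(n_z / |n|) = arccos(0.7654) = 40.1°.
Dip direction = atan2(0.028, -0.256) = 174° (azimuth of n's horizontal projection).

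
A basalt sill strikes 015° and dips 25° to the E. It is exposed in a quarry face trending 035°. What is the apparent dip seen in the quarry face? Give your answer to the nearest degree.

9°

The section lies 20° from the strike.
tan(apparent dip) = tan 25° · sin 20° = 0.1595
apparent dip = arctan 0.1595 = 9.06°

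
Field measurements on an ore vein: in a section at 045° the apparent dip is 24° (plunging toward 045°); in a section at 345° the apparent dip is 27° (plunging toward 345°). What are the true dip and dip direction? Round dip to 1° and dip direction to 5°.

true dip 29°, dip direction 010°

The two traces are lines in the plane: v₁ = (sin 45°·cos 24°, cos 45°·cos 24°, −sin 24°), v₂ = (sin 345°·cos 27°, cos 345°·cos 27°, −sin 27°).
n = v₁ × v₂ = (0.057, 0.387, 0.705) (taken with n_z > 0).
True dip = arccos(n_z / |n|) = arccos(0.8744) = 29.0°.
Dip direction = azimuth of (n_x, n_y) = atan2(0.057, 0.387) = 8°.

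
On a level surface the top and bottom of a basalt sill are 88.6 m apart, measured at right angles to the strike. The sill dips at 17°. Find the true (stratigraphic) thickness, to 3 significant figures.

True thickness t = w · sin(dip) = 88.6 × sin 17°
t = 88.6 × 0.2924 = 25.904 m

25.9 m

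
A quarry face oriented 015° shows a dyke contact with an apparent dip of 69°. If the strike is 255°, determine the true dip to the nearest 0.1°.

71.6°

β = acute angle between strike 255° and section 015° = 60°.
tan(true dip) = tan 69° / sin 60° = 3.0081
δ = arctan(3.0081) = 71.61°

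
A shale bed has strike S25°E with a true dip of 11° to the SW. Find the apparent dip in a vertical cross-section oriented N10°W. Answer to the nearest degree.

Angle between strike (S25°E) and section (N10°W): β = 15°.
tan α = tan 11° × sin 15° = 0.1944 × 0.2588 = 0.0503
α = arctan(0.0503) = 2.88°

3°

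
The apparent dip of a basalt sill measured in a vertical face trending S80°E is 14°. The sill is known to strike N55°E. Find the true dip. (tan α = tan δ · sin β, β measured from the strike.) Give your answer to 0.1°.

The section is 45° from the strike.
tan δ = tan α / sin β = tan 14° / sin 45° = 0.2493 / 0.7071 = 0.3526
true dip = arctan 0.3526 = 19.42°

19.4°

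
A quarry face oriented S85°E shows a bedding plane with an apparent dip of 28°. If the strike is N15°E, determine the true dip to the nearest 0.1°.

28.4°

β = acute angle between strike N15°E and section S85°E = 80°.
tan(true dip) = tan 28° / sin 80° = 0.5399
true dip = arctan 0.5399 = 28.37°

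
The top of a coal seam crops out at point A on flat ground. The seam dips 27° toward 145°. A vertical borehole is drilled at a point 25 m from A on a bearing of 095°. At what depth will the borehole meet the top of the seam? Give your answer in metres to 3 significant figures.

8.19 m

The hole lies 50° from the dip direction, so the down-dip offset is 25 × cos 50° = 16.07 m.
Depth = down-dip offset × tan(dip) = 16.07 × tan 27° = 16.07 × 0.5095
Depth = 8.19 m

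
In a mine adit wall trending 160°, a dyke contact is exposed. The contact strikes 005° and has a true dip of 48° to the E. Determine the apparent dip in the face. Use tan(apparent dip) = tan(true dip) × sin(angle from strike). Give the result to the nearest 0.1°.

The strike is 005° and the section trends 160°; the acute angle between them is β = 25°.
tan α = tan 48° × sin 25° = 1.1106 × 0.4226 = 0.4694
apparent dip = arctan 0.4694 = 25.14°

25.1°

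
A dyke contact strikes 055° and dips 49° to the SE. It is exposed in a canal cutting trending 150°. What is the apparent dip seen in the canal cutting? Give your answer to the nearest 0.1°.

48.9°

Angle between strike (055°) and section (150°): β = 85°.
tan(apparent dip) = tan 49° · sin 85° = 1.1460
α = arctan(1.1460) = 48.89°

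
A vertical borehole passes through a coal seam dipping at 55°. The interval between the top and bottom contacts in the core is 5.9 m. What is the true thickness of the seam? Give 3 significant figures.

True thickness t = h · cos(dip) = 5.9 × cos 55°
t = 5.9 × 0.5736 = 3.384 m

3.38 m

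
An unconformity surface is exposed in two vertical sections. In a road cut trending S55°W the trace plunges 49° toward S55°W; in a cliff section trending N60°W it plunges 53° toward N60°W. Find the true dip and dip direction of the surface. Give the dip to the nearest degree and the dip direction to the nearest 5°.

The two traces are lines in the plane: v₁ = (sin 235°·cos 49°, cos 235°·cos 49°, −sin 49°), v₂ = (sin 300°·cos 53°, cos 300°·cos 53°, −sin 53°).
Cross product v₁ × v₂ gives the pole to the plane: n ∝ (-0.528, 0.036, 0.358).
Dip δ = arctan(|n_h|/n_z) = arctan(0.529/0.358) = 55.9°.
Dip direction = azimuth of (n_x, n_y) = atan2(-0.528, 0.036) = 274°.

true dip 56°, dip direction 275°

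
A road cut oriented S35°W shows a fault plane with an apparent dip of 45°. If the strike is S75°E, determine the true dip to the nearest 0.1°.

46.8°

β = acute angle between strike S75°E and section S35°W = 70°.
tan(true dip) = tan 45° / sin 70° = 1.0642
true dip = arctan 1.0642 = 46.78°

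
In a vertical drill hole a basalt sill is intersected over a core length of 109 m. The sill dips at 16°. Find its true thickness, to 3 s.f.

105 m

True thickness t = h · cos(dip) = 109 × cos 16°
t = 109 × 0.9613 = 104.778 m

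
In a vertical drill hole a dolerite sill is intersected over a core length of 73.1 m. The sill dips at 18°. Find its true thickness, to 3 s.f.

True thickness t = h · cos(dip) = 73.1 × cos 18°
t = 73.1 × 0.9511 = 69.522 m

69.5 m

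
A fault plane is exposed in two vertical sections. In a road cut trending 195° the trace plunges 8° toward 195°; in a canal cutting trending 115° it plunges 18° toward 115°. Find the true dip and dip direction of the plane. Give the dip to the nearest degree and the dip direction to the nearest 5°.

true dip 19°, dip direction 130°

The two traces are lines in the plane: v₁ = (sin 195°·cos 8°, cos 195°·cos 8°, −sin 8°), v₂ = (sin 115°·cos 18°, cos 115°·cos 18°, −sin 18°).
The plane normal is n = v₁ × v₂ ∝ (0.240, -0.199, 0.927).
True dip = arccos(n_z / |n|) = arccos(0.9479) = 18.6°.
Dip direction = atan2(0.240, -0.199) = 130° (azimuth of n's horizontal projection).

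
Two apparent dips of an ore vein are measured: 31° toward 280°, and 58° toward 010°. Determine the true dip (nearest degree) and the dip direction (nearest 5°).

Each apparent-dip line lies in the plane. As unit vectors (x east, y north, z up), v₁ plunges 31°→280° and v₂ plunges 58°→010°.
n = v₁ × v₂ = (-0.143, 0.763, 0.454) (taken with n_z > 0).
tan δ = √(n_x²+n_y²)/n_z = 0.776/0.454, so δ = 59.7°.
The horizontal component of n points toward azimuth atan2(n_x, n_y) = 349°, the dip direction.

true dip 60°, dip direction 350°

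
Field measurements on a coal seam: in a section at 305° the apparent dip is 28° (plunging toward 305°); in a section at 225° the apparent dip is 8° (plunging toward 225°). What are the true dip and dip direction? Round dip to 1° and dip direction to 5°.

true dip 28°, dip direction 300°

The two traces are lines in the plane: v₁ = (sin 305°·cos 28°, cos 305°·cos 28°, −sin 28°), v₂ = (sin 225°·cos 8°, cos 225°·cos 8°, −sin 8°).
Cross product v₁ × v₂ gives the pole to the plane: n ∝ (-0.399, 0.228, 0.861).
True dip = arccos(n_z / |n|) = arccos(0.8821) = 28.1°.
Dip direction = atan2(-0.399, 0.228) = 300° (azimuth of n's horizontal projection).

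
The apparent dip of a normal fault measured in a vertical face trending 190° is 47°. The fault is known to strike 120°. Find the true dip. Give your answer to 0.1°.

The section is 70° from the strike.
tan δ = tan α / sin β = tan 47° / sin 70° = 1.0724 / 0.9397 = 1.1412
true dip = arctan 1.1412 = 48.77°

48.8°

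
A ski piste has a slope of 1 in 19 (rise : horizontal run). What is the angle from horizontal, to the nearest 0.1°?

tan θ = 1/19 = 0.0526
θ = arctan(0.0526) = 3.01°

3.0°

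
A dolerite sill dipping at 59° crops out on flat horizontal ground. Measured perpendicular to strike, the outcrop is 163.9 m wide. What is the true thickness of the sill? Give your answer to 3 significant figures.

True thickness t = w · sin(dip) = 163.9 × sin 59°
t = 163.9 × 0.8572 = 140.490 m

140 m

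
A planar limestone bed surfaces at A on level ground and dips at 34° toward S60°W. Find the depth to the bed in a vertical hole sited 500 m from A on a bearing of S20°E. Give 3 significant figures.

The hole lies 80° from the dip direction, so the down-dip offset is 500 × cos 80° = 86.82 m.
Depth = down-dip offset × tan(dip) = 86.82 × tan 34° = 86.82 × 0.6745
Depth = 58.56 m

58.6 m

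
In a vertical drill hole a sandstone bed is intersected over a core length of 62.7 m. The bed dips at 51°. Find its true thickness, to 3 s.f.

39.5 m

True thickness t = h · cos(dip) = 62.7 × cos 51°
t = 62.7 × 0.6293 = 39.458 m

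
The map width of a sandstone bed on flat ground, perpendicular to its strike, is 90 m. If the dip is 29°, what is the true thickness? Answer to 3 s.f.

43.6 m

True thickness t = w · sin(dip) = 90 × sin 29°
t = 90 × 0.4848 = 43.633 m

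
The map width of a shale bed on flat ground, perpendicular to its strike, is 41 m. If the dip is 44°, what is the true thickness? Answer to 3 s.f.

28.5 m

True thickness t = w · sin(dip) = 41 × sin 44°
t = 41 × 0.6947 = 28.481 m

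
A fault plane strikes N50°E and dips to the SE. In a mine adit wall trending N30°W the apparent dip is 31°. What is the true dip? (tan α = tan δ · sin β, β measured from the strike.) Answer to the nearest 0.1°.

β = acute angle between strike N50°E and section N30°W = 80°.
tan δ = tan α / sin β = tan 31° / sin 80° = 0.6009 / 0.9848 = 0.6101
δ = arctan(0.6101) = 31.39°

31.4°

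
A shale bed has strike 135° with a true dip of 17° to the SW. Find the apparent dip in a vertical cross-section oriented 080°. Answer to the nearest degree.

The strike is 135° and the section trends 080°; the acute angle between them is β = 55°.
tan(apparent dip) = tan 17° · sin 55° = 0.2504
α = arctan(0.2504) = 14.06°

14°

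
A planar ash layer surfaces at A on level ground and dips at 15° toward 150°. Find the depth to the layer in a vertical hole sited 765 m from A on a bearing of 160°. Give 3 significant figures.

The hole lies 10° from the dip direction, so the down-dip offset is 765 × cos 10° = 753.38 m.
Depth = down-dip offset × tan(dip) = 753.38 × tan 15° = 753.38 × 0.2679
Depth = 201.87 m

202 m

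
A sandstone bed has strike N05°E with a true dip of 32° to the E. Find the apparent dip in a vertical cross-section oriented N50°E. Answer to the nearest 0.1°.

The strike is N05°E and the section trends N50°E; the acute angle between them is β = 45°.
tan α = tan 32° × sin 45° = 0.6249 × 0.7071 = 0.4418
apparent dip = arctan 0.4418 = 23.84°

23.8°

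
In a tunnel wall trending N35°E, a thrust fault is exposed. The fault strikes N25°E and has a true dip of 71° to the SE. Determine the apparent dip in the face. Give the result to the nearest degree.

The section lies 10° from the strike.
tan(apparent dip) = tan 71° · sin 10° = 0.5043
α = arctan(0.5043) = 26.76°

27°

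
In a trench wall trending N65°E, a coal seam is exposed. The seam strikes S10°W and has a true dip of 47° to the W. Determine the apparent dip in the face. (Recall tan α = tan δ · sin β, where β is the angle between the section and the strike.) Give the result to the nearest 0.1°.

Angle between strike (S10°W) and section (N65°E): β = 55°.
tan α = tan 47° × sin 55° = 1.0724 × 0.8192 = 0.8784
apparent dip = arctan 0.8784 = 41.30°

41.3°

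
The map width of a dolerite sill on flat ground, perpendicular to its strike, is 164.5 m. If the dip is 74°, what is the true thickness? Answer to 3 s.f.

True thickness t = w · sin(dip) = 164.5 × sin 74°
t = 164.5 × 0.9613 = 158.128 m

158 m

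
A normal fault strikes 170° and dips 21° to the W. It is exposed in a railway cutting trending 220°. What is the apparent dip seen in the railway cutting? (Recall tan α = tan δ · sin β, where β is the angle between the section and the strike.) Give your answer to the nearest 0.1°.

16.4°

Angle between strike (170°) and section (220°): β = 50°.
tan α = tan 21° × sin 50° = 0.3839 × 0.7660 = 0.2941
apparent dip = arctan 0.2941 = 16.39°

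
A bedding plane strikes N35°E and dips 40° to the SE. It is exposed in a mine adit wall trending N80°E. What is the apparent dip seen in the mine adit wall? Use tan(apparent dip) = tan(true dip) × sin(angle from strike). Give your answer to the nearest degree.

31°

Angle between strike (N35°E) and section (N80°E): β = 45°.
tan(apparent dip) = tan 40° · sin 45° = 0.5933
apparent dip = arctan 0.5933 = 30.68°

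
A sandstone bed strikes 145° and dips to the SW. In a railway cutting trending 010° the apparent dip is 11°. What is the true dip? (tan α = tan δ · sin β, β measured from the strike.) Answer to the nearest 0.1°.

β = acute angle between strike 145° and section 010° = 45°.
tan(true dip) = tan 11° / sin 45° = 0.2749
true dip = arctan 0.2749 = 15.37°

15.4°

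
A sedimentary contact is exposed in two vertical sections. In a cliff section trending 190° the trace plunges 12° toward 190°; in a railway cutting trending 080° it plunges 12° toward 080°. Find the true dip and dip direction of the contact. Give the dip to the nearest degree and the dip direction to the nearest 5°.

true dip 20°, dip direction 135°

Each apparent-dip line lies in the plane. As unit vectors (x east, y north, z up), v₁ plunges 12°→190° and v₂ plunges 12°→080°.
n = v₁ × v₂ = (0.236, -0.236, 0.899) (taken with n_z > 0).
True dip = arccos(n_z / |n|) = arccos(0.9377) = 20.3°.
Dip direction = atan2(0.236, -0.236) = 135° (azimuth of n's horizontal projection).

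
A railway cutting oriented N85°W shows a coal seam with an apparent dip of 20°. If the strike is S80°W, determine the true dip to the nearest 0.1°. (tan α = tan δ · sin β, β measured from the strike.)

β = acute angle between strike S80°W and section N85°W = 15°.
tan δ = tan α / sin β = tan 20° / sin 15° = 0.3640 / 0.2588 = 1.4063
δ = arctan(1.4063) = 54.58°

54.6°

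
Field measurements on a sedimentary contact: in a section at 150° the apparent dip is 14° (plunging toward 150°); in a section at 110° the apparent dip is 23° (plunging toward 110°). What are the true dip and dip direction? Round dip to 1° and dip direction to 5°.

Represent each trace as a vector plunging at its apparent dip toward its trend (east-north-up frame): v₁ = (0.485, -0.840, -0.242), v₂ = (0.865, -0.315, -0.391).
n = v₁ × v₂ = (0.252, -0.020, 0.574) (taken with n_z > 0).
tan δ = √(n_x²+n_y²)/n_z = 0.253/0.574, so δ = 23.8°.
Dip direction = atan2(0.252, -0.020) = 94° (azimuth of n's horizontal projection).

true dip 24°, dip direction 095°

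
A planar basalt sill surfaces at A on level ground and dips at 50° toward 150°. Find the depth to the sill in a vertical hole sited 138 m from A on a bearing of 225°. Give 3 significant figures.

The hole lies 75° from the dip direction, so the down-dip offset is 138 × cos 75° = 35.72 m.
Depth = down-dip offset × tan(dip) = 35.72 × tan 50° = 35.72 × 1.1918
Depth = 42.57 m

42.6 m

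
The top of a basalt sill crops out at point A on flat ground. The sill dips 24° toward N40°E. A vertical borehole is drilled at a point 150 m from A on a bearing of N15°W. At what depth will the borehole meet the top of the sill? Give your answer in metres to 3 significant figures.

38.3 m

The hole lies 55° from the dip direction, so the down-dip offset is 150 × cos 55° = 86.04 m.
Depth = down-dip offset × tan(dip) = 86.04 × tan 24° = 86.04 × 0.4452
Depth = 38.31 m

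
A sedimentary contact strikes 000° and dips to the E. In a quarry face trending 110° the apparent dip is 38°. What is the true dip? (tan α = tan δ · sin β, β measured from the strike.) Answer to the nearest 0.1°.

39.7°

The section is 70° from the strike.
tan δ = tan α / sin β = tan 38° / sin 70° = 0.7813 / 0.9397 = 0.8314
δ = arctan(0.8314) = 39.74°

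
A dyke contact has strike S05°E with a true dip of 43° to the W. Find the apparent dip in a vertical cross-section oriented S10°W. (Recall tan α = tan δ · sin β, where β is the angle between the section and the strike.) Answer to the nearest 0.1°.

13.6°

The section lies 15° from the strike.
tan(apparent dip) = tan 43° · sin 15° = 0.2414
apparent dip = arctan 0.2414 = 13.57°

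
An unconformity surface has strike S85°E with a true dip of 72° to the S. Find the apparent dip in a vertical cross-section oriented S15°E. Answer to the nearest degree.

The strike is S85°E and the section trends S15°E; the acute angle between them is β = 70°.
tan(apparent dip) = tan 72° · sin 70° = 2.8921
α = arctan(2.8921) = 70.93°

71°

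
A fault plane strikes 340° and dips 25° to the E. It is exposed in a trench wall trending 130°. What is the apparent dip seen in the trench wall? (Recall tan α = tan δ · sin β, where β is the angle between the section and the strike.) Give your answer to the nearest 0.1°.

The strike is 340° and the section trends 130°; the acute angle between them is β = 30°.
tan α = tan 25° × sin 30° = 0.4663 × 0.5000 = 0.2332
α = arctan(0.2332) = 13.12°

13.1°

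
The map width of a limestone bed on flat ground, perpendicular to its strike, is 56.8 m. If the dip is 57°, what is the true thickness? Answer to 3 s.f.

True thickness t = w · sin(dip) = 56.8 × sin 57°
t = 56.8 × 0.8387 = 47.636 m

47.6 m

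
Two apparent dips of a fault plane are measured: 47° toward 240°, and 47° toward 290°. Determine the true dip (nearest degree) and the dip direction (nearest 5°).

The two traces are lines in the plane: v₁ = (sin 240°·cos 47°, cos 240°·cos 47°, −sin 47°), v₂ = (sin 290°·cos 47°, cos 290°·cos 47°, −sin 47°).
Cross product v₁ × v₂ gives the pole to the plane: n ∝ (-0.420, -0.037, 0.356).
Dip δ = arctan(|n_h|/n_z) = arctan(0.422/0.356) = 49.8°.
Dip direction = atan2(-0.420, -0.037) = 265° (azimuth of n's horizontal projection).

true dip 50°, dip direction 265°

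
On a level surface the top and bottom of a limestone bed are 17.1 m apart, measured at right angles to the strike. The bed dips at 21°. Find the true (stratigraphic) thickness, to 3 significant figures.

6.13 m

True thickness t = w · sin(dip) = 17.1 × sin 21°
t = 17.1 × 0.3584 = 6.128 m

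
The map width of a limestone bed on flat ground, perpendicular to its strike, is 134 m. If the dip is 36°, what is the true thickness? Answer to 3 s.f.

True thickness t = w · sin(dip) = 134 × sin 36°
t = 134 × 0.5878 = 78.763 m

78.8 m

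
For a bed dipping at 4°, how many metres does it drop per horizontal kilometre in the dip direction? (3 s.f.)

drop per km = 1000 × tan 4° = 1000 × 0.0699

69.9 m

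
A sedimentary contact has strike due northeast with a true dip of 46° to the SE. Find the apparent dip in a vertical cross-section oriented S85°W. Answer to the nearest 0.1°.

Angle between strike (due northeast) and section (S85°W): β = 40°.
tan α = tan 46° × sin 40° = 1.0355 × 0.6428 = 0.6656
α = arctan(0.6656) = 33.65°

33.6°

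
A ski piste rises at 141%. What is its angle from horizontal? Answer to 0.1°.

54.7°

tan θ = 141/100 = 1.4100
θ = arctan(1.4100) = 54.65°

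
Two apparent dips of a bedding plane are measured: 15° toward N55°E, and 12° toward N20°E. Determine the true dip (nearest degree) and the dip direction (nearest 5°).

Represent each trace as a vector plunging at its apparent dip toward its trend (east-north-up frame): v₁ = (0.791, 0.554, -0.259), v₂ = (0.335, 0.919, -0.208).
n = v₁ × v₂ = (0.123, 0.078, 0.542) (taken with n_z > 0).
tan δ = √(n_x²+n_y²)/n_z = 0.145/0.542, so δ = 15.0°.
The horizontal component of n points toward azimuth atan2(n_x, n_y) = 58°, the dip direction.

true dip 15°, dip direction 060°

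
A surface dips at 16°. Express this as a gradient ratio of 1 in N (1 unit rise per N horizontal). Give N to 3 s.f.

1 : N means tan θ = 1/N, so N = 1/tan 16° = 1/0.2867

1 in 3.49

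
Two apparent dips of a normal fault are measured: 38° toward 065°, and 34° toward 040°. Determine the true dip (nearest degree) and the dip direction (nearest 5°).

Represent each trace as a vector plunging at its apparent dip toward its trend (east-north-up frame): v₁ = (0.714, 0.333, -0.616), v₂ = (0.533, 0.635, -0.559).
n = v₁ × v₂ = (0.205, 0.071, 0.276) (taken with n_z > 0).
True dip = arccos(n_z / |n|) = arccos(0.7865) = 38.1°.
Dip direction = atan2(0.205, 0.071) = 71° (azimuth of n's horizontal projection).

true dip 38°, dip direction 070°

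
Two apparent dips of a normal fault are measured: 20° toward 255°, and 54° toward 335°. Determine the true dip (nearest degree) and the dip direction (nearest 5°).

true dip 54°, dip direction 330°

The two traces are lines in the plane: v₁ = (sin 255°·cos 20°, cos 255°·cos 20°, −sin 20°), v₂ = (sin 335°·cos 54°, cos 335°·cos 54°, −sin 54°).
The plane normal is n = v₁ × v₂ ∝ (-0.379, 0.649, 0.544).
True dip = arccos(n_z / |n|) = arccos(0.5862) = 54.1°.
Dip direction = atan2(-0.379, 0.649) = 330° (azimuth of n's horizontal projection).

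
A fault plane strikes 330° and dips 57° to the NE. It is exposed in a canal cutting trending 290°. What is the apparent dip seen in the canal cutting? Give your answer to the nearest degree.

45°

The section lies 40° from the strike.
tan α = tan 57° × sin 40° = 1.5399 × 0.6428 = 0.9898
apparent dip = arctan 0.9898 = 44.71°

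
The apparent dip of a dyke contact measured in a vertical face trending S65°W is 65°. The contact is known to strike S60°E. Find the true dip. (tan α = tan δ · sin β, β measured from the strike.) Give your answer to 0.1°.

69.1°

β = acute angle between strike S60°E and section S65°W = 55°.
tan(true dip) = tan 65° / sin 55° = 2.6180
true dip = arctan 2.6180 = 69.09°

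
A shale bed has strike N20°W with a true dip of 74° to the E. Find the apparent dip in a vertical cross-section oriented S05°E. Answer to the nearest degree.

Angle between strike (N20°W) and section (S05°E): β = 15°.
tan α = tan 74° × sin 15° = 3.4874 × 0.2588 = 0.9026
α = arctan(0.9026) = 42.07°

42°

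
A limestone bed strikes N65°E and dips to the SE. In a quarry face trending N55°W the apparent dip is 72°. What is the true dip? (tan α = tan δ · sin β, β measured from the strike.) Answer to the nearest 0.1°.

The section is 60° from the strike.
tan(true dip) = tan 72° / sin 60° = 3.5538
δ = arctan(3.5538) = 74.28°

74.3°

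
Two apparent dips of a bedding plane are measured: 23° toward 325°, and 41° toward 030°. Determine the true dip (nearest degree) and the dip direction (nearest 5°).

true dip 41°, dip direction 025°

The two traces are lines in the plane: v₁ = (sin 325°·cos 23°, cos 325°·cos 23°, −sin 23°), v₂ = (sin 30°·cos 41°, cos 30°·cos 41°, −sin 41°).
n = v₁ × v₂ = (0.239, 0.494, 0.630) (taken with n_z > 0).
True dip = arccos(n_z / |n|) = arccos(0.7539) = 41.1°.
Dip direction = azimuth of (n_x, n_y) = atan2(0.239, 0.494) = 26°.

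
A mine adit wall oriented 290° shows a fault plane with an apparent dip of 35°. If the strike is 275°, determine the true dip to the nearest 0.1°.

The section is 15° from the strike.
tan(true dip) = tan 35° / sin 15° = 2.7054
true dip = arctan 2.7054 = 69.71°

69.7°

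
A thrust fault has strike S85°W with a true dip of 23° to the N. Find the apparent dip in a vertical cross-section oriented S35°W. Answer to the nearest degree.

18°

The section lies 50° from the strike.
tan(apparent dip) = tan 23° · sin 50° = 0.3252
α = arctan(0.3252) = 18.01°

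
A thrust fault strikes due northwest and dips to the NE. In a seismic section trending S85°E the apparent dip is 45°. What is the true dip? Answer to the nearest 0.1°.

The section is 40° from the strike.
tan(true dip) = tan 45° / sin 40° = 1.5557
true dip = arctan 1.5557 = 57.27°

57.3°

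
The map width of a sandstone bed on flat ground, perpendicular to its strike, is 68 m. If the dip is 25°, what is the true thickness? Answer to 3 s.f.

28.7 m

True thickness t = w · sin(dip) = 68 × sin 25°
t = 68 × 0.4226 = 28.738 m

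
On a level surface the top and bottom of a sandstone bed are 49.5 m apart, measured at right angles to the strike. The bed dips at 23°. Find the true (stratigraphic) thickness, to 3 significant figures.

True thickness t = w · sin(dip) = 49.5 × sin 23°
t = 49.5 × 0.3907 = 19.341 m

19.3 m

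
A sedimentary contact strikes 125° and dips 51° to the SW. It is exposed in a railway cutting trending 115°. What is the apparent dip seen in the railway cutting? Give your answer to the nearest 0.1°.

12.1°

The section lies 10° from the strike.
tan α = tan 51° × sin 10° = 1.2349 × 0.1736 = 0.2144
α = arctan(0.2144) = 12.10°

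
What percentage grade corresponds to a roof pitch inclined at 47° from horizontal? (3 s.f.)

107%

grade % = 100 × tan 47° = 100 × 1.0724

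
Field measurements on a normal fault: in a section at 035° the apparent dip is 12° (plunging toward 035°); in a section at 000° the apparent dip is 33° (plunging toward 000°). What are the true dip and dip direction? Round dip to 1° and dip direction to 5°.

The two traces are lines in the plane: v₁ = (sin 35°·cos 12°, cos 35°·cos 12°, −sin 12°), v₂ = (sin 0°·cos 33°, cos 0°·cos 33°, −sin 33°).
The plane normal is n = v₁ × v₂ ∝ (-0.262, 0.306, 0.471).
Dip δ = arctan(|n_h|/n_z) = arctan(0.403/0.471) = 40.5°.
Dip direction = azimuth of (n_x, n_y) = atan2(-0.262, 0.306) = 319°.

true dip 41°, dip direction 320°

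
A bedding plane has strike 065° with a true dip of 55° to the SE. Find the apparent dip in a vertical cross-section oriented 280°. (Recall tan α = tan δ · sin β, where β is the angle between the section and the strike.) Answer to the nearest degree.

39°

Angle between strike (065°) and section (280°): β = 35°.
tan α = tan 55° × sin 35° = 1.4281 × 0.5736 = 0.8192
apparent dip = arctan 0.8192 = 39.32°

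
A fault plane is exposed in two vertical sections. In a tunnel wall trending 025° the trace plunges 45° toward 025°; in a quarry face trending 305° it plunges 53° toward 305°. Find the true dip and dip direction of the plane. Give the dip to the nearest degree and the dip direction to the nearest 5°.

Represent each trace as a vector plunging at its apparent dip toward its trend (east-north-up frame): v₁ = (0.299, 0.641, -0.707), v₂ = (-0.493, 0.345, -0.799).
n = v₁ × v₂ = (-0.268, 0.587, 0.419) (taken with n_z > 0).
True dip = arccos(n_z / |n|) = arccos(0.5446) = 57.0°.
Dip direction = azimuth of (n_x, n_y) = atan2(-0.268, 0.587) = 335°.

true dip 57°, dip direction 335°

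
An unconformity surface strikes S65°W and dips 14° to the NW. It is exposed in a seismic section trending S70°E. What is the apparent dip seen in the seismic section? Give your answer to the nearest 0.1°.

Angle between strike (S65°W) and section (S70°E): β = 45°.
tan(apparent dip) = tan 14° · sin 45° = 0.1763
apparent dip = arctan 0.1763 = 10.00°

10.0°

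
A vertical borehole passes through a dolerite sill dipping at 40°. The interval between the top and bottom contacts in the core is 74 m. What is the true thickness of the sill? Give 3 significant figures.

56.7 m

True thickness t = h · cos(dip) = 74 × cos 40°
t = 74 × 0.7660 = 56.687 m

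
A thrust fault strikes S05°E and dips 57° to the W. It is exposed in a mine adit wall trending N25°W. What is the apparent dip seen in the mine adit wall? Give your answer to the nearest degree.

The section lies 20° from the strike.
tan(apparent dip) = tan 57° · sin 20° = 0.5267
α = arctan(0.5267) = 27.77°

28°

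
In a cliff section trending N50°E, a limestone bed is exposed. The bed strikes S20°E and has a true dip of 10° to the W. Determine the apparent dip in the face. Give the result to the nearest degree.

Angle between strike (S20°E) and section (N50°E): β = 70°.
tan α = tan 10° × sin 70° = 0.1763 × 0.9397 = 0.1657
apparent dip = arctan 0.1657 = 9.41°

9°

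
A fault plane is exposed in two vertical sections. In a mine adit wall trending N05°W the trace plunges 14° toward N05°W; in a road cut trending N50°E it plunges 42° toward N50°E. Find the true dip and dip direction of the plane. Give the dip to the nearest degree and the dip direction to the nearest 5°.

Represent each trace as a vector plunging at its apparent dip toward its trend (east-north-up frame): v₁ = (-0.085, 0.967, -0.242), v₂ = (0.569, 0.478, -0.669).
Cross product v₁ × v₂ gives the pole to the plane: n ∝ (0.531, 0.194, 0.591).
Dip δ = arctan(|n_h|/n_z) = arctan(0.566/0.591) = 43.8°.
Dip direction = azimuth of (n_x, n_y) = atan2(0.531, 0.194) = 70°.

true dip 44°, dip direction 070°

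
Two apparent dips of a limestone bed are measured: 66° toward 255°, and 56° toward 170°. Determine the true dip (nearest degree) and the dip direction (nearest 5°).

Each apparent-dip line lies in the plane. As unit vectors (x east, y north, z up), v₁ plunges 66°→255° and v₂ plunges 56°→170°.
n = v₁ × v₂ = (-0.416, -0.414, 0.227) (taken with n_z > 0).
Dip δ = arctan(|n_h|/n_z) = arctan(0.587/0.227) = 68.9°.
Dip direction = atan2(-0.416, -0.414) = 225° (azimuth of n's horizontal projection).

true dip 69°, dip direction 225°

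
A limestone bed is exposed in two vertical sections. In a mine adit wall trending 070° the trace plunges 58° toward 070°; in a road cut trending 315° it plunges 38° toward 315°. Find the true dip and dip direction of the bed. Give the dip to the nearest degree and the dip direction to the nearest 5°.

true dip 66°, dip direction 025°

Represent each trace as a vector plunging at its apparent dip toward its trend (east-north-up frame): v₁ = (0.498, 0.181, -0.848), v₂ = (-0.557, 0.557, -0.616).
n = v₁ × v₂ = (0.361, 0.779, 0.378) (taken with n_z > 0).
True dip = arccos(n_z / |n|) = arccos(0.4033) = 66.2°.
The horizontal component of n points toward azimuth atan2(n_x, n_y) = 25°, the dip direction.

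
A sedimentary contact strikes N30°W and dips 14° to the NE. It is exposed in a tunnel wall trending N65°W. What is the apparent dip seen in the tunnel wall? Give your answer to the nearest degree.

8°

The strike is N30°W and the section trends N65°W; the acute angle between them is β = 35°.
tan(apparent dip) = tan 14° · sin 35° = 0.1430
α = arctan(0.1430) = 8.14°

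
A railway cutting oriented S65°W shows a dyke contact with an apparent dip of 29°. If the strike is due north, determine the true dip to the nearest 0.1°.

β = acute angle between strike due north and section S65°W = 65°.
tan(true dip) = tan 29° / sin 65° = 0.6116
true dip = arctan 0.6116 = 31.45°

31.5°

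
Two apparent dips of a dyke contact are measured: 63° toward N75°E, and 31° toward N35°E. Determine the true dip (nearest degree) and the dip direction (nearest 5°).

true dip 67°, dip direction 110°

Represent each trace as a vector plunging at its apparent dip toward its trend (east-north-up frame): v₁ = (0.439, 0.118, -0.891), v₂ = (0.492, 0.702, -0.515).
Cross product v₁ × v₂ gives the pole to the plane: n ∝ (0.565, -0.212, 0.250).
Dip δ = arctan(|n_h|/n_z) = arctan(0.604/0.250) = 67.5°.
The horizontal component of n points toward azimuth atan2(n_x, n_y) = 111°, the dip direction.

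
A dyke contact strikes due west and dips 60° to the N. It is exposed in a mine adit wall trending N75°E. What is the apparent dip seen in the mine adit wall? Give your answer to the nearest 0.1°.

The strike is due west and the section trends N75°E; the acute angle between them is β = 15°.
tan α = tan 60° × sin 15° = 1.7321 × 0.2588 = 0.4483
α = arctan(0.4483) = 24.15°

24.1°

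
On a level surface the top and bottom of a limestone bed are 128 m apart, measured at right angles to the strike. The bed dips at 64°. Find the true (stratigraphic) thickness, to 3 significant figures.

True thickness t = w · sin(dip) = 128 × sin 64°
t = 128 × 0.8988 = 115.046 m

115 m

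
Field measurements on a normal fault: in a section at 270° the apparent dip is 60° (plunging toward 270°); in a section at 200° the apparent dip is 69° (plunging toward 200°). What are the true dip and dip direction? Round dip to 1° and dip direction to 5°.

Represent each trace as a vector plunging at its apparent dip toward its trend (east-north-up frame): v₁ = (-0.500, -0.000, -0.866), v₂ = (-0.123, -0.337, -0.934).
n = v₁ × v₂ = (-0.292, -0.361, 0.168) (taken with n_z > 0).
True dip = arccos(n_z / |n|) = arccos(0.3412) = 70.0°.
Dip direction = azimuth of (n_x, n_y) = atan2(-0.292, -0.361) = 219°.

true dip 70°, dip direction 220°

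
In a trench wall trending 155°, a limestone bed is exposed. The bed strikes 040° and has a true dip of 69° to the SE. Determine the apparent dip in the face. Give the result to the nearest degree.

67°

The section lies 65° from the strike.
tan(apparent dip) = tan 69° · sin 65° = 2.3610
α = arctan(2.3610) = 67.05°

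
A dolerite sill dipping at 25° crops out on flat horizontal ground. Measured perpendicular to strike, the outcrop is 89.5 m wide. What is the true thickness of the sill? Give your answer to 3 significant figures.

37.8 m

True thickness t = w · sin(dip) = 89.5 × sin 25°
t = 89.5 × 0.4226 = 37.824 m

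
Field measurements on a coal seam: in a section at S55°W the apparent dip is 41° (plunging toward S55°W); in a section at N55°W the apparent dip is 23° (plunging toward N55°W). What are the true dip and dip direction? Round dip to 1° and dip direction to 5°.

true dip 41°, dip direction 245°

Each apparent-dip line lies in the plane. As unit vectors (x east, y north, z up), v₁ plunges 41°→S55°W and v₂ plunges 23°→N55°W.
Cross product v₁ × v₂ gives the pole to the plane: n ∝ (-0.516, -0.253, 0.653).
True dip = arccos(n_z / |n|) = arccos(0.7508) = 41.3°.
The horizontal component of n points toward azimuth atan2(n_x, n_y) = 244°, the dip direction.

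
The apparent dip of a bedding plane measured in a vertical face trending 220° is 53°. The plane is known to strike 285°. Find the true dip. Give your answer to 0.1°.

β = acute angle between strike 285° and section 220° = 65°.
tan δ = tan α / sin β = tan 53° / sin 65° = 1.3270 / 0.9063 = 1.4642
true dip = arctan 1.4642 = 55.67°

55.7°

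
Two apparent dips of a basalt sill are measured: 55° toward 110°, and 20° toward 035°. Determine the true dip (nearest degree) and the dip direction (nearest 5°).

Each apparent-dip line lies in the plane. As unit vectors (x east, y north, z up), v₁ plunges 55°→110° and v₂ plunges 20°→035°.
n = v₁ × v₂ = (0.698, -0.257, 0.521) (taken with n_z > 0).
Dip δ = arctan(|n_h|/n_z) = arctan(0.744/0.521) = 55.0°.
The horizontal component of n points toward azimuth atan2(n_x, n_y) = 110°, the dip direction.

true dip 55°, dip direction 110°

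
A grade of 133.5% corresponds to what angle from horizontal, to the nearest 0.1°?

53.2°

tan θ = 133.5/100 = 1.3350
θ = arctan(1.3350) = 53.16°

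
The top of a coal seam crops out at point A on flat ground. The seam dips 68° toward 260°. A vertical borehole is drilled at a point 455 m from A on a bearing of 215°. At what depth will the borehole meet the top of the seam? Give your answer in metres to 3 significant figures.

796 m

The hole lies 45° from the dip direction, so the down-dip offset is 455 × cos 45° = 321.73 m.
Depth = down-dip offset × tan(dip) = 321.73 × tan 68° = 321.73 × 2.4751
Depth = 796.32 m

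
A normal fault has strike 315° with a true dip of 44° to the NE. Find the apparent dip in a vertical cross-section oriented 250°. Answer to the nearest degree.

Angle between strike (315°) and section (250°): β = 65°.
tan α = tan 44° × sin 65° = 0.9657 × 0.9063 = 0.8752
apparent dip = arctan 0.8752 = 41.19°

41°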